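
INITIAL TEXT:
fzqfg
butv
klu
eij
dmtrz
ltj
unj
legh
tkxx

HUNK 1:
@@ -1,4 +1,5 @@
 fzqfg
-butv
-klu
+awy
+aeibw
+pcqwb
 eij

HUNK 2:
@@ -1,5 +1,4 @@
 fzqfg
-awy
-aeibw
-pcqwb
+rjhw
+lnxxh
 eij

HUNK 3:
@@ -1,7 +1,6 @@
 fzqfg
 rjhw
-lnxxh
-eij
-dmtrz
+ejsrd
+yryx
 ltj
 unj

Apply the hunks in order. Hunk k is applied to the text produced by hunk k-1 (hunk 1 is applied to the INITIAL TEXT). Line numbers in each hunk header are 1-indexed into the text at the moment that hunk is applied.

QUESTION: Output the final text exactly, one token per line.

Hunk 1: at line 1 remove [butv,klu] add [awy,aeibw,pcqwb] -> 10 lines: fzqfg awy aeibw pcqwb eij dmtrz ltj unj legh tkxx
Hunk 2: at line 1 remove [awy,aeibw,pcqwb] add [rjhw,lnxxh] -> 9 lines: fzqfg rjhw lnxxh eij dmtrz ltj unj legh tkxx
Hunk 3: at line 1 remove [lnxxh,eij,dmtrz] add [ejsrd,yryx] -> 8 lines: fzqfg rjhw ejsrd yryx ltj unj legh tkxx

Answer: fzqfg
rjhw
ejsrd
yryx
ltj
unj
legh
tkxx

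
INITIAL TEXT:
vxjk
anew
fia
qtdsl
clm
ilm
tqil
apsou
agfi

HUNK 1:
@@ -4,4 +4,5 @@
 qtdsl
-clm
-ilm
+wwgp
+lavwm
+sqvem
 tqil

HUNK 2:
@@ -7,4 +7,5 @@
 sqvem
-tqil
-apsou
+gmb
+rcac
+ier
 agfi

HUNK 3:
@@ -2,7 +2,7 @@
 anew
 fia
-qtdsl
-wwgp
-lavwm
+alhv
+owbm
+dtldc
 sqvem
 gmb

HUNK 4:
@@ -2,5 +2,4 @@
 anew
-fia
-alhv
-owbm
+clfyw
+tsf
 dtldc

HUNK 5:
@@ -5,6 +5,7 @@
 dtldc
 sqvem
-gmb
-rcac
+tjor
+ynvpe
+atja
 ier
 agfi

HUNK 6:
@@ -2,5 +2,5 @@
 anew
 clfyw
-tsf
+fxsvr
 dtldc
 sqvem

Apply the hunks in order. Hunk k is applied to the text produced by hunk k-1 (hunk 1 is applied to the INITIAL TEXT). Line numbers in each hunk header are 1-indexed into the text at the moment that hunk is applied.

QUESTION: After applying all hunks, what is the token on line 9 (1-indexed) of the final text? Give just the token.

Answer: atja

Derivation:
Hunk 1: at line 4 remove [clm,ilm] add [wwgp,lavwm,sqvem] -> 10 lines: vxjk anew fia qtdsl wwgp lavwm sqvem tqil apsou agfi
Hunk 2: at line 7 remove [tqil,apsou] add [gmb,rcac,ier] -> 11 lines: vxjk anew fia qtdsl wwgp lavwm sqvem gmb rcac ier agfi
Hunk 3: at line 2 remove [qtdsl,wwgp,lavwm] add [alhv,owbm,dtldc] -> 11 lines: vxjk anew fia alhv owbm dtldc sqvem gmb rcac ier agfi
Hunk 4: at line 2 remove [fia,alhv,owbm] add [clfyw,tsf] -> 10 lines: vxjk anew clfyw tsf dtldc sqvem gmb rcac ier agfi
Hunk 5: at line 5 remove [gmb,rcac] add [tjor,ynvpe,atja] -> 11 lines: vxjk anew clfyw tsf dtldc sqvem tjor ynvpe atja ier agfi
Hunk 6: at line 2 remove [tsf] add [fxsvr] -> 11 lines: vxjk anew clfyw fxsvr dtldc sqvem tjor ynvpe atja ier agfi
Final line 9: atja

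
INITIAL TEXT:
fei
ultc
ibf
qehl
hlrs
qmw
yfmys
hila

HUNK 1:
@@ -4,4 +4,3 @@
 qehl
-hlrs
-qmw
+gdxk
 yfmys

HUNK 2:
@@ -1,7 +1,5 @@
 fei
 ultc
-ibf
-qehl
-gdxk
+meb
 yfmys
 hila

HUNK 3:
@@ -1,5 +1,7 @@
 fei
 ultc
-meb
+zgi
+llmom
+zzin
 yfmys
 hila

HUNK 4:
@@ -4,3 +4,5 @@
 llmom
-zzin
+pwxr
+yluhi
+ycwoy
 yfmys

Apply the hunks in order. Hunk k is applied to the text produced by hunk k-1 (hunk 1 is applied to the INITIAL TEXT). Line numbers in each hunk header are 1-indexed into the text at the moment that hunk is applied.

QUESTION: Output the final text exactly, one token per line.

Answer: fei
ultc
zgi
llmom
pwxr
yluhi
ycwoy
yfmys
hila

Derivation:
Hunk 1: at line 4 remove [hlrs,qmw] add [gdxk] -> 7 lines: fei ultc ibf qehl gdxk yfmys hila
Hunk 2: at line 1 remove [ibf,qehl,gdxk] add [meb] -> 5 lines: fei ultc meb yfmys hila
Hunk 3: at line 1 remove [meb] add [zgi,llmom,zzin] -> 7 lines: fei ultc zgi llmom zzin yfmys hila
Hunk 4: at line 4 remove [zzin] add [pwxr,yluhi,ycwoy] -> 9 lines: fei ultc zgi llmom pwxr yluhi ycwoy yfmys hila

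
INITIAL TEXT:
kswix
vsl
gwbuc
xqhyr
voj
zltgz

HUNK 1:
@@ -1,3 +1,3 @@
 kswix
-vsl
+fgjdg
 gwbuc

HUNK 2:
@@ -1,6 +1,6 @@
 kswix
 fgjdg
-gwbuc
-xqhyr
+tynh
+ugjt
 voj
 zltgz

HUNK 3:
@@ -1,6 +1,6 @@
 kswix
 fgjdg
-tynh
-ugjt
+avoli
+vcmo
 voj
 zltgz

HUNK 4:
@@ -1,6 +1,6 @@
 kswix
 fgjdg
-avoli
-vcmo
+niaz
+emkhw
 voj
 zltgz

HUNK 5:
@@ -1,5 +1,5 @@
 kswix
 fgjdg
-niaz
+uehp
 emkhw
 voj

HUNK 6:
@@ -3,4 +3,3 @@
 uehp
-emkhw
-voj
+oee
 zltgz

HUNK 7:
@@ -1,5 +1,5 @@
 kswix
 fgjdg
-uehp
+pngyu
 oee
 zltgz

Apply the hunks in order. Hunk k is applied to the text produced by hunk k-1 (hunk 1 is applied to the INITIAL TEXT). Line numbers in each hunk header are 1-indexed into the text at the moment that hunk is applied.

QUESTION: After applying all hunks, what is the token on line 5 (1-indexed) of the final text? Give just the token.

Answer: zltgz

Derivation:
Hunk 1: at line 1 remove [vsl] add [fgjdg] -> 6 lines: kswix fgjdg gwbuc xqhyr voj zltgz
Hunk 2: at line 1 remove [gwbuc,xqhyr] add [tynh,ugjt] -> 6 lines: kswix fgjdg tynh ugjt voj zltgz
Hunk 3: at line 1 remove [tynh,ugjt] add [avoli,vcmo] -> 6 lines: kswix fgjdg avoli vcmo voj zltgz
Hunk 4: at line 1 remove [avoli,vcmo] add [niaz,emkhw] -> 6 lines: kswix fgjdg niaz emkhw voj zltgz
Hunk 5: at line 1 remove [niaz] add [uehp] -> 6 lines: kswix fgjdg uehp emkhw voj zltgz
Hunk 6: at line 3 remove [emkhw,voj] add [oee] -> 5 lines: kswix fgjdg uehp oee zltgz
Hunk 7: at line 1 remove [uehp] add [pngyu] -> 5 lines: kswix fgjdg pngyu oee zltgz
Final line 5: zltgz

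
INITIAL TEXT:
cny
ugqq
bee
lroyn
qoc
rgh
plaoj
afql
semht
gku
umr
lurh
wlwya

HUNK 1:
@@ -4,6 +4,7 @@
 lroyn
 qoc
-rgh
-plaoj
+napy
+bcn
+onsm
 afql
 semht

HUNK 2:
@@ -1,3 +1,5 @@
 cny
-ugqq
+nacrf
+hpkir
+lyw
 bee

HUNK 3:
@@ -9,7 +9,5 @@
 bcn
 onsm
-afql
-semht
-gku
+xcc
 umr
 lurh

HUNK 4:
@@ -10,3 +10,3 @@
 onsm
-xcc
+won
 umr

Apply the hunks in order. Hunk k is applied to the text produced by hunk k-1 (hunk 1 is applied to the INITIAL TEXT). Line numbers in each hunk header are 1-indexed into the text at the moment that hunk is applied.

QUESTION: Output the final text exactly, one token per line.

Answer: cny
nacrf
hpkir
lyw
bee
lroyn
qoc
napy
bcn
onsm
won
umr
lurh
wlwya

Derivation:
Hunk 1: at line 4 remove [rgh,plaoj] add [napy,bcn,onsm] -> 14 lines: cny ugqq bee lroyn qoc napy bcn onsm afql semht gku umr lurh wlwya
Hunk 2: at line 1 remove [ugqq] add [nacrf,hpkir,lyw] -> 16 lines: cny nacrf hpkir lyw bee lroyn qoc napy bcn onsm afql semht gku umr lurh wlwya
Hunk 3: at line 9 remove [afql,semht,gku] add [xcc] -> 14 lines: cny nacrf hpkir lyw bee lroyn qoc napy bcn onsm xcc umr lurh wlwya
Hunk 4: at line 10 remove [xcc] add [won] -> 14 lines: cny nacrf hpkir lyw bee lroyn qoc napy bcn onsm won umr lurh wlwya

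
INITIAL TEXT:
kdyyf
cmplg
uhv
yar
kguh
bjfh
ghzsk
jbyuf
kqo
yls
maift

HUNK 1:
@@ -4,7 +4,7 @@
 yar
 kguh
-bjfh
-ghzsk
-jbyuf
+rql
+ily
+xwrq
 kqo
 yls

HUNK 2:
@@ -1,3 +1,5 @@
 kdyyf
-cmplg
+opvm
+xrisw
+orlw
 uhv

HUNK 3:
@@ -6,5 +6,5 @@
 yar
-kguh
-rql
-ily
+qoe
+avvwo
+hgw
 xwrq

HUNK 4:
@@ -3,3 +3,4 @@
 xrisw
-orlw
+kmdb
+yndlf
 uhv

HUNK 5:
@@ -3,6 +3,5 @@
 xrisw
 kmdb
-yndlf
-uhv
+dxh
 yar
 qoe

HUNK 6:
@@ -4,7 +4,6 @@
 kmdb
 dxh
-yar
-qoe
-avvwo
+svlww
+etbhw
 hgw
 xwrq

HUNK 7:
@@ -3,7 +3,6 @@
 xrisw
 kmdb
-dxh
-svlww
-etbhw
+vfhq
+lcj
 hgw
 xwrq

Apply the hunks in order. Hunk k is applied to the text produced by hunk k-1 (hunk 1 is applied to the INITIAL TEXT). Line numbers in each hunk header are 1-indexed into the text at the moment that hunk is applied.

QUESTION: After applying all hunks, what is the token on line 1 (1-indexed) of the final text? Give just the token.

Answer: kdyyf

Derivation:
Hunk 1: at line 4 remove [bjfh,ghzsk,jbyuf] add [rql,ily,xwrq] -> 11 lines: kdyyf cmplg uhv yar kguh rql ily xwrq kqo yls maift
Hunk 2: at line 1 remove [cmplg] add [opvm,xrisw,orlw] -> 13 lines: kdyyf opvm xrisw orlw uhv yar kguh rql ily xwrq kqo yls maift
Hunk 3: at line 6 remove [kguh,rql,ily] add [qoe,avvwo,hgw] -> 13 lines: kdyyf opvm xrisw orlw uhv yar qoe avvwo hgw xwrq kqo yls maift
Hunk 4: at line 3 remove [orlw] add [kmdb,yndlf] -> 14 lines: kdyyf opvm xrisw kmdb yndlf uhv yar qoe avvwo hgw xwrq kqo yls maift
Hunk 5: at line 3 remove [yndlf,uhv] add [dxh] -> 13 lines: kdyyf opvm xrisw kmdb dxh yar qoe avvwo hgw xwrq kqo yls maift
Hunk 6: at line 4 remove [yar,qoe,avvwo] add [svlww,etbhw] -> 12 lines: kdyyf opvm xrisw kmdb dxh svlww etbhw hgw xwrq kqo yls maift
Hunk 7: at line 3 remove [dxh,svlww,etbhw] add [vfhq,lcj] -> 11 lines: kdyyf opvm xrisw kmdb vfhq lcj hgw xwrq kqo yls maift
Final line 1: kdyyf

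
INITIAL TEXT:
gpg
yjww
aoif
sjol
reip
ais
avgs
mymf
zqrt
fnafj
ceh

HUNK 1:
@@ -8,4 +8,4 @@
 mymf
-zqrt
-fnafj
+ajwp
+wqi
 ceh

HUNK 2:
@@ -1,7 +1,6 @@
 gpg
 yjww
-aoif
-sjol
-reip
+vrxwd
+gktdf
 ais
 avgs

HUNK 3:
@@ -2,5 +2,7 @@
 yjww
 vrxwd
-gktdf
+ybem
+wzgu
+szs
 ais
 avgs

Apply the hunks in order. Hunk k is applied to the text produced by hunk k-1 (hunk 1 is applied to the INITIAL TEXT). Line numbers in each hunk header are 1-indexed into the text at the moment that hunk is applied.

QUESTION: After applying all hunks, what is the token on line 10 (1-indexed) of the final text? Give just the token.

Answer: ajwp

Derivation:
Hunk 1: at line 8 remove [zqrt,fnafj] add [ajwp,wqi] -> 11 lines: gpg yjww aoif sjol reip ais avgs mymf ajwp wqi ceh
Hunk 2: at line 1 remove [aoif,sjol,reip] add [vrxwd,gktdf] -> 10 lines: gpg yjww vrxwd gktdf ais avgs mymf ajwp wqi ceh
Hunk 3: at line 2 remove [gktdf] add [ybem,wzgu,szs] -> 12 lines: gpg yjww vrxwd ybem wzgu szs ais avgs mymf ajwp wqi ceh
Final line 10: ajwp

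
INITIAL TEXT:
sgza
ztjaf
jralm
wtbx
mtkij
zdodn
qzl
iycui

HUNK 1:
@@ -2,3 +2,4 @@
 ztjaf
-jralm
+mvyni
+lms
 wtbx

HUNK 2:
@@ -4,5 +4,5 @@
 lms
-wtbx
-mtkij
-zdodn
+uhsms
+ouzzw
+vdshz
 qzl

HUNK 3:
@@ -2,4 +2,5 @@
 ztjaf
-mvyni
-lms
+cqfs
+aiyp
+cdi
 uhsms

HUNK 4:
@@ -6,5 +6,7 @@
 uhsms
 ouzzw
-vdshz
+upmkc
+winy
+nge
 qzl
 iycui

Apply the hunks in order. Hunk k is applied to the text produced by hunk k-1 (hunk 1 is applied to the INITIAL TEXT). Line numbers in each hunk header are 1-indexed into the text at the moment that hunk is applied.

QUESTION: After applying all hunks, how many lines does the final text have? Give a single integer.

Answer: 12

Derivation:
Hunk 1: at line 2 remove [jralm] add [mvyni,lms] -> 9 lines: sgza ztjaf mvyni lms wtbx mtkij zdodn qzl iycui
Hunk 2: at line 4 remove [wtbx,mtkij,zdodn] add [uhsms,ouzzw,vdshz] -> 9 lines: sgza ztjaf mvyni lms uhsms ouzzw vdshz qzl iycui
Hunk 3: at line 2 remove [mvyni,lms] add [cqfs,aiyp,cdi] -> 10 lines: sgza ztjaf cqfs aiyp cdi uhsms ouzzw vdshz qzl iycui
Hunk 4: at line 6 remove [vdshz] add [upmkc,winy,nge] -> 12 lines: sgza ztjaf cqfs aiyp cdi uhsms ouzzw upmkc winy nge qzl iycui
Final line count: 12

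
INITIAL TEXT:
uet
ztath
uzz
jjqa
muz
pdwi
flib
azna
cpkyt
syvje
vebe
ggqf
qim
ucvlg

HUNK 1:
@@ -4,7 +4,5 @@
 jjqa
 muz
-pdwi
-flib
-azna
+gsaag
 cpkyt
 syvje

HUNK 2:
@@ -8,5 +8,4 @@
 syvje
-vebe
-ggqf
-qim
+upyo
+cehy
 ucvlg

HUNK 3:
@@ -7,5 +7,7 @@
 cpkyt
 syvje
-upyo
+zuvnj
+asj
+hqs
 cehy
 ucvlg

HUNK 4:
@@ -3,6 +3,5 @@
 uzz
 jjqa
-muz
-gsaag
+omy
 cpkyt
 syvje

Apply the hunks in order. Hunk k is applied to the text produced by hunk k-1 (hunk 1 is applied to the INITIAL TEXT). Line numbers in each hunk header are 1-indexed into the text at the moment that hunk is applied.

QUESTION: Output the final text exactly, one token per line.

Answer: uet
ztath
uzz
jjqa
omy
cpkyt
syvje
zuvnj
asj
hqs
cehy
ucvlg

Derivation:
Hunk 1: at line 4 remove [pdwi,flib,azna] add [gsaag] -> 12 lines: uet ztath uzz jjqa muz gsaag cpkyt syvje vebe ggqf qim ucvlg
Hunk 2: at line 8 remove [vebe,ggqf,qim] add [upyo,cehy] -> 11 lines: uet ztath uzz jjqa muz gsaag cpkyt syvje upyo cehy ucvlg
Hunk 3: at line 7 remove [upyo] add [zuvnj,asj,hqs] -> 13 lines: uet ztath uzz jjqa muz gsaag cpkyt syvje zuvnj asj hqs cehy ucvlg
Hunk 4: at line 3 remove [muz,gsaag] add [omy] -> 12 lines: uet ztath uzz jjqa omy cpkyt syvje zuvnj asj hqs cehy ucvlg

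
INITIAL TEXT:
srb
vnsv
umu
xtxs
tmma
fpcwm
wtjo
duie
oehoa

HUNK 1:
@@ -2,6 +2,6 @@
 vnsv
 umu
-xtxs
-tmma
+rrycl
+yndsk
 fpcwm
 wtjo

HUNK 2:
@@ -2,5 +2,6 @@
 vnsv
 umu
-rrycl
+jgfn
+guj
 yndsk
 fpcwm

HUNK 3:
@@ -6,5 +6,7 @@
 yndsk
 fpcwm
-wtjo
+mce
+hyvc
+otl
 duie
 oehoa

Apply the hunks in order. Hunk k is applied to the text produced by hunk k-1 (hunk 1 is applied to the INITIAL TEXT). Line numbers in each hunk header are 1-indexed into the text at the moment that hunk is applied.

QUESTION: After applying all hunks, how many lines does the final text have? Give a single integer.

Answer: 12

Derivation:
Hunk 1: at line 2 remove [xtxs,tmma] add [rrycl,yndsk] -> 9 lines: srb vnsv umu rrycl yndsk fpcwm wtjo duie oehoa
Hunk 2: at line 2 remove [rrycl] add [jgfn,guj] -> 10 lines: srb vnsv umu jgfn guj yndsk fpcwm wtjo duie oehoa
Hunk 3: at line 6 remove [wtjo] add [mce,hyvc,otl] -> 12 lines: srb vnsv umu jgfn guj yndsk fpcwm mce hyvc otl duie oehoa
Final line count: 12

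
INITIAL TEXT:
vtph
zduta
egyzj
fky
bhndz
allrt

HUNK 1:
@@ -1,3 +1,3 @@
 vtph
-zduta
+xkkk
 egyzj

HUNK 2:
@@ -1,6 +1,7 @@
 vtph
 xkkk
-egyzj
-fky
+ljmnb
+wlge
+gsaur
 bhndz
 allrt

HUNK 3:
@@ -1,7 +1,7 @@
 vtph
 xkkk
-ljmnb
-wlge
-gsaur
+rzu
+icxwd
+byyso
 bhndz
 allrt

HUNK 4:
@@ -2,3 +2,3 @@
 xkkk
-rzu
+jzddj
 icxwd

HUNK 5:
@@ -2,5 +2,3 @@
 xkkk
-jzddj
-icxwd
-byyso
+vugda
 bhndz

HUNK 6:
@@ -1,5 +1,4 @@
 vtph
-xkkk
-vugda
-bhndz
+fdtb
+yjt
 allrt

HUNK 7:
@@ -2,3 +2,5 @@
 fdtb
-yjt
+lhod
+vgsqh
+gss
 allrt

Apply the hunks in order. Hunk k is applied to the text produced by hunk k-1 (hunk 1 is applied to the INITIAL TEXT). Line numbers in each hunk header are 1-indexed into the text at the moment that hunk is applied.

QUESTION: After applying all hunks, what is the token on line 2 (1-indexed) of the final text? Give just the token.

Answer: fdtb

Derivation:
Hunk 1: at line 1 remove [zduta] add [xkkk] -> 6 lines: vtph xkkk egyzj fky bhndz allrt
Hunk 2: at line 1 remove [egyzj,fky] add [ljmnb,wlge,gsaur] -> 7 lines: vtph xkkk ljmnb wlge gsaur bhndz allrt
Hunk 3: at line 1 remove [ljmnb,wlge,gsaur] add [rzu,icxwd,byyso] -> 7 lines: vtph xkkk rzu icxwd byyso bhndz allrt
Hunk 4: at line 2 remove [rzu] add [jzddj] -> 7 lines: vtph xkkk jzddj icxwd byyso bhndz allrt
Hunk 5: at line 2 remove [jzddj,icxwd,byyso] add [vugda] -> 5 lines: vtph xkkk vugda bhndz allrt
Hunk 6: at line 1 remove [xkkk,vugda,bhndz] add [fdtb,yjt] -> 4 lines: vtph fdtb yjt allrt
Hunk 7: at line 2 remove [yjt] add [lhod,vgsqh,gss] -> 6 lines: vtph fdtb lhod vgsqh gss allrt
Final line 2: fdtb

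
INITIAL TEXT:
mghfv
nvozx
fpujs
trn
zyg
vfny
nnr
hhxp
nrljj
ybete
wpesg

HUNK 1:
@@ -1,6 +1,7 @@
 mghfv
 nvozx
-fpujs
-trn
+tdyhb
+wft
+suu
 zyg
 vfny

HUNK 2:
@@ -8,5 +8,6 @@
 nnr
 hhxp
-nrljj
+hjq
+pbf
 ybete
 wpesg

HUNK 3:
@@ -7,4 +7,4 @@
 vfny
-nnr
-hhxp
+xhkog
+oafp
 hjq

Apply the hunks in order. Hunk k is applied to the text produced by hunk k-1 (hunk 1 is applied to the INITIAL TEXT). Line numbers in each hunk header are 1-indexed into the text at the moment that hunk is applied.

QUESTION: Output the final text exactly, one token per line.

Answer: mghfv
nvozx
tdyhb
wft
suu
zyg
vfny
xhkog
oafp
hjq
pbf
ybete
wpesg

Derivation:
Hunk 1: at line 1 remove [fpujs,trn] add [tdyhb,wft,suu] -> 12 lines: mghfv nvozx tdyhb wft suu zyg vfny nnr hhxp nrljj ybete wpesg
Hunk 2: at line 8 remove [nrljj] add [hjq,pbf] -> 13 lines: mghfv nvozx tdyhb wft suu zyg vfny nnr hhxp hjq pbf ybete wpesg
Hunk 3: at line 7 remove [nnr,hhxp] add [xhkog,oafp] -> 13 lines: mghfv nvozx tdyhb wft suu zyg vfny xhkog oafp hjq pbf ybete wpesg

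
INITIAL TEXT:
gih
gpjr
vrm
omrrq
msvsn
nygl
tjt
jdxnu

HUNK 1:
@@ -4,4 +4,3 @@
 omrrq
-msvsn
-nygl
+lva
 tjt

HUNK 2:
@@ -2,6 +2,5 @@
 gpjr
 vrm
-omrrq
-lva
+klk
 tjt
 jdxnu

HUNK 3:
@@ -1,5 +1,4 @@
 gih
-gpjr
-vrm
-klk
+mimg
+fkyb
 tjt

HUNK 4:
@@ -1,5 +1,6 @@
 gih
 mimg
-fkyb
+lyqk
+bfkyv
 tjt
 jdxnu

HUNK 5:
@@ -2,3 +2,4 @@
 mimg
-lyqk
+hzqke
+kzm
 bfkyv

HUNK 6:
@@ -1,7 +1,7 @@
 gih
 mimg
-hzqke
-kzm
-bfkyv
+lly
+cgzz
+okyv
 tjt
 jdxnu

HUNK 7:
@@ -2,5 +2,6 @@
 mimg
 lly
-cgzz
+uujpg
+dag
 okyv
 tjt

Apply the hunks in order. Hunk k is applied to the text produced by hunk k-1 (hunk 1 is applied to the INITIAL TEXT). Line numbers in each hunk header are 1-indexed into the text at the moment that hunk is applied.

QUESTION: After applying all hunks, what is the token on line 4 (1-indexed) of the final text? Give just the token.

Answer: uujpg

Derivation:
Hunk 1: at line 4 remove [msvsn,nygl] add [lva] -> 7 lines: gih gpjr vrm omrrq lva tjt jdxnu
Hunk 2: at line 2 remove [omrrq,lva] add [klk] -> 6 lines: gih gpjr vrm klk tjt jdxnu
Hunk 3: at line 1 remove [gpjr,vrm,klk] add [mimg,fkyb] -> 5 lines: gih mimg fkyb tjt jdxnu
Hunk 4: at line 1 remove [fkyb] add [lyqk,bfkyv] -> 6 lines: gih mimg lyqk bfkyv tjt jdxnu
Hunk 5: at line 2 remove [lyqk] add [hzqke,kzm] -> 7 lines: gih mimg hzqke kzm bfkyv tjt jdxnu
Hunk 6: at line 1 remove [hzqke,kzm,bfkyv] add [lly,cgzz,okyv] -> 7 lines: gih mimg lly cgzz okyv tjt jdxnu
Hunk 7: at line 2 remove [cgzz] add [uujpg,dag] -> 8 lines: gih mimg lly uujpg dag okyv tjt jdxnu
Final line 4: uujpg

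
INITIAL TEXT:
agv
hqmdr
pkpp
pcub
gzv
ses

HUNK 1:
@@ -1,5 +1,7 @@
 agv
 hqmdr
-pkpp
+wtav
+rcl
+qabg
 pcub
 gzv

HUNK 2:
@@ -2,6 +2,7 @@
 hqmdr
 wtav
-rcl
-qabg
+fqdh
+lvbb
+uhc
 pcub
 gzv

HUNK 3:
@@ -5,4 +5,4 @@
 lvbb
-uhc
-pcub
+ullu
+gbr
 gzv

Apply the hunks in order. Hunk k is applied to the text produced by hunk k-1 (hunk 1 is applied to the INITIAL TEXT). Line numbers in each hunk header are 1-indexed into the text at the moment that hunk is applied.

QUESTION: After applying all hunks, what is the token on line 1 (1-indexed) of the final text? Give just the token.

Hunk 1: at line 1 remove [pkpp] add [wtav,rcl,qabg] -> 8 lines: agv hqmdr wtav rcl qabg pcub gzv ses
Hunk 2: at line 2 remove [rcl,qabg] add [fqdh,lvbb,uhc] -> 9 lines: agv hqmdr wtav fqdh lvbb uhc pcub gzv ses
Hunk 3: at line 5 remove [uhc,pcub] add [ullu,gbr] -> 9 lines: agv hqmdr wtav fqdh lvbb ullu gbr gzv ses
Final line 1: agv

Answer: agv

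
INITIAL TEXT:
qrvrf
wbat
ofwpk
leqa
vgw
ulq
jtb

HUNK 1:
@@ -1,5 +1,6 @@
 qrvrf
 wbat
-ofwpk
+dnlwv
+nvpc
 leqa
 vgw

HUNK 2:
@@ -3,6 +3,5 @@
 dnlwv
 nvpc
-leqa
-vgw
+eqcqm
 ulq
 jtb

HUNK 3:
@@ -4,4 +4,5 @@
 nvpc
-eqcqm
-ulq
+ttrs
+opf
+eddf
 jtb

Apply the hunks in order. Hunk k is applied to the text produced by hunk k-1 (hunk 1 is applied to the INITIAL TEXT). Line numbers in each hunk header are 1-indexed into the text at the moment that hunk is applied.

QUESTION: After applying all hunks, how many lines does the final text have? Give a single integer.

Answer: 8

Derivation:
Hunk 1: at line 1 remove [ofwpk] add [dnlwv,nvpc] -> 8 lines: qrvrf wbat dnlwv nvpc leqa vgw ulq jtb
Hunk 2: at line 3 remove [leqa,vgw] add [eqcqm] -> 7 lines: qrvrf wbat dnlwv nvpc eqcqm ulq jtb
Hunk 3: at line 4 remove [eqcqm,ulq] add [ttrs,opf,eddf] -> 8 lines: qrvrf wbat dnlwv nvpc ttrs opf eddf jtb
Final line count: 8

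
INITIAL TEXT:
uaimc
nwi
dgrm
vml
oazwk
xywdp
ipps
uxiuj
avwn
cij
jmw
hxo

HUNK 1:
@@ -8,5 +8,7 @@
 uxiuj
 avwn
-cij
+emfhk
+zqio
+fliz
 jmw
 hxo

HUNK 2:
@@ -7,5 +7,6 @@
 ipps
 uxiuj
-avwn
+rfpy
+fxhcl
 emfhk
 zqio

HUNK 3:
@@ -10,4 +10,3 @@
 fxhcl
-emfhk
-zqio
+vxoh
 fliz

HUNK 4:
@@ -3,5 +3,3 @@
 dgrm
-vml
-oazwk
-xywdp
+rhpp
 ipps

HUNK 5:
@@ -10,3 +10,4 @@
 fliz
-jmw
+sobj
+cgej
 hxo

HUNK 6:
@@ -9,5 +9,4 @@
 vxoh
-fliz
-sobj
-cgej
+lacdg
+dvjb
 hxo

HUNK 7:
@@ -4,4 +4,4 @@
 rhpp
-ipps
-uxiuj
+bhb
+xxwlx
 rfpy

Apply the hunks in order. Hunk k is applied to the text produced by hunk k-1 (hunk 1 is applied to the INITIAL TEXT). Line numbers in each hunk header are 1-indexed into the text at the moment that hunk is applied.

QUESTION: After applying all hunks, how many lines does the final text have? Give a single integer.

Hunk 1: at line 8 remove [cij] add [emfhk,zqio,fliz] -> 14 lines: uaimc nwi dgrm vml oazwk xywdp ipps uxiuj avwn emfhk zqio fliz jmw hxo
Hunk 2: at line 7 remove [avwn] add [rfpy,fxhcl] -> 15 lines: uaimc nwi dgrm vml oazwk xywdp ipps uxiuj rfpy fxhcl emfhk zqio fliz jmw hxo
Hunk 3: at line 10 remove [emfhk,zqio] add [vxoh] -> 14 lines: uaimc nwi dgrm vml oazwk xywdp ipps uxiuj rfpy fxhcl vxoh fliz jmw hxo
Hunk 4: at line 3 remove [vml,oazwk,xywdp] add [rhpp] -> 12 lines: uaimc nwi dgrm rhpp ipps uxiuj rfpy fxhcl vxoh fliz jmw hxo
Hunk 5: at line 10 remove [jmw] add [sobj,cgej] -> 13 lines: uaimc nwi dgrm rhpp ipps uxiuj rfpy fxhcl vxoh fliz sobj cgej hxo
Hunk 6: at line 9 remove [fliz,sobj,cgej] add [lacdg,dvjb] -> 12 lines: uaimc nwi dgrm rhpp ipps uxiuj rfpy fxhcl vxoh lacdg dvjb hxo
Hunk 7: at line 4 remove [ipps,uxiuj] add [bhb,xxwlx] -> 12 lines: uaimc nwi dgrm rhpp bhb xxwlx rfpy fxhcl vxoh lacdg dvjb hxo
Final line count: 12

Answer: 12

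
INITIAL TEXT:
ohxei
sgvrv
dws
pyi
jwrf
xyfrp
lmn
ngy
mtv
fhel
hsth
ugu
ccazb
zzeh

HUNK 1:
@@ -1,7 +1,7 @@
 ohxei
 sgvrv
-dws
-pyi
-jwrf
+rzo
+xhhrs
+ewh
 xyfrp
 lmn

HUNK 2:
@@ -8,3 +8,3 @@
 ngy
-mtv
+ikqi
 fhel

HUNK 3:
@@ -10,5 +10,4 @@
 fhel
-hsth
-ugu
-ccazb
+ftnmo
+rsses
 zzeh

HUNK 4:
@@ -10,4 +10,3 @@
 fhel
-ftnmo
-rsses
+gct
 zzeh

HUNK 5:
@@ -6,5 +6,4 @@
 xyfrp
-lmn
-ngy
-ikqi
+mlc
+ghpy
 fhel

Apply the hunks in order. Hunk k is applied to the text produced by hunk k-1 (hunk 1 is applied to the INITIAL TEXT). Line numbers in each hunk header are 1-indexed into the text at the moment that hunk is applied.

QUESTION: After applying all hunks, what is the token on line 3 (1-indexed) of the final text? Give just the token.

Hunk 1: at line 1 remove [dws,pyi,jwrf] add [rzo,xhhrs,ewh] -> 14 lines: ohxei sgvrv rzo xhhrs ewh xyfrp lmn ngy mtv fhel hsth ugu ccazb zzeh
Hunk 2: at line 8 remove [mtv] add [ikqi] -> 14 lines: ohxei sgvrv rzo xhhrs ewh xyfrp lmn ngy ikqi fhel hsth ugu ccazb zzeh
Hunk 3: at line 10 remove [hsth,ugu,ccazb] add [ftnmo,rsses] -> 13 lines: ohxei sgvrv rzo xhhrs ewh xyfrp lmn ngy ikqi fhel ftnmo rsses zzeh
Hunk 4: at line 10 remove [ftnmo,rsses] add [gct] -> 12 lines: ohxei sgvrv rzo xhhrs ewh xyfrp lmn ngy ikqi fhel gct zzeh
Hunk 5: at line 6 remove [lmn,ngy,ikqi] add [mlc,ghpy] -> 11 lines: ohxei sgvrv rzo xhhrs ewh xyfrp mlc ghpy fhel gct zzeh
Final line 3: rzo

Answer: rzo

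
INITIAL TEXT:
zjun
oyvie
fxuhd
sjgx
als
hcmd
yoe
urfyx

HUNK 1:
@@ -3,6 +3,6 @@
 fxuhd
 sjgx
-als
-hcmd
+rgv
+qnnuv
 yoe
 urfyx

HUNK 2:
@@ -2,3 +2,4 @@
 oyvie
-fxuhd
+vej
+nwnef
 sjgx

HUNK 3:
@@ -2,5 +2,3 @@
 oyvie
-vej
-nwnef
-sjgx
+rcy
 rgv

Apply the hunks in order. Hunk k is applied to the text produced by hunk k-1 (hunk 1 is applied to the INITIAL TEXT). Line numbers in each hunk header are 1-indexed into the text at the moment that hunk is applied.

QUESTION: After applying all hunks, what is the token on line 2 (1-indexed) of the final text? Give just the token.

Answer: oyvie

Derivation:
Hunk 1: at line 3 remove [als,hcmd] add [rgv,qnnuv] -> 8 lines: zjun oyvie fxuhd sjgx rgv qnnuv yoe urfyx
Hunk 2: at line 2 remove [fxuhd] add [vej,nwnef] -> 9 lines: zjun oyvie vej nwnef sjgx rgv qnnuv yoe urfyx
Hunk 3: at line 2 remove [vej,nwnef,sjgx] add [rcy] -> 7 lines: zjun oyvie rcy rgv qnnuv yoe urfyx
Final line 2: oyvie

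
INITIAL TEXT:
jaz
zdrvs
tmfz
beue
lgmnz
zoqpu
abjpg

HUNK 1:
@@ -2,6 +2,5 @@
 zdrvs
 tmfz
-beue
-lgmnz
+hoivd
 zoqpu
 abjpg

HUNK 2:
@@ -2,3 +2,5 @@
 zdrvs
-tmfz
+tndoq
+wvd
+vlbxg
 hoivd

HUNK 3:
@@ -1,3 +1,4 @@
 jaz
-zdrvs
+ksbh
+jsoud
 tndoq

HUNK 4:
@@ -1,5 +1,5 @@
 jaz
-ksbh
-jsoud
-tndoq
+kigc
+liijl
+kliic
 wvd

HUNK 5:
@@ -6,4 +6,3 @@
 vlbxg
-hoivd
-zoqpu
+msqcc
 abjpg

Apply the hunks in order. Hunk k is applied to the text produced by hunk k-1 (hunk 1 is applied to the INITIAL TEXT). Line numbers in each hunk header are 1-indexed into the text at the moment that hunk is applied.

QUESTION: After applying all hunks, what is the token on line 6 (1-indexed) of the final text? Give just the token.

Answer: vlbxg

Derivation:
Hunk 1: at line 2 remove [beue,lgmnz] add [hoivd] -> 6 lines: jaz zdrvs tmfz hoivd zoqpu abjpg
Hunk 2: at line 2 remove [tmfz] add [tndoq,wvd,vlbxg] -> 8 lines: jaz zdrvs tndoq wvd vlbxg hoivd zoqpu abjpg
Hunk 3: at line 1 remove [zdrvs] add [ksbh,jsoud] -> 9 lines: jaz ksbh jsoud tndoq wvd vlbxg hoivd zoqpu abjpg
Hunk 4: at line 1 remove [ksbh,jsoud,tndoq] add [kigc,liijl,kliic] -> 9 lines: jaz kigc liijl kliic wvd vlbxg hoivd zoqpu abjpg
Hunk 5: at line 6 remove [hoivd,zoqpu] add [msqcc] -> 8 lines: jaz kigc liijl kliic wvd vlbxg msqcc abjpg
Final line 6: vlbxg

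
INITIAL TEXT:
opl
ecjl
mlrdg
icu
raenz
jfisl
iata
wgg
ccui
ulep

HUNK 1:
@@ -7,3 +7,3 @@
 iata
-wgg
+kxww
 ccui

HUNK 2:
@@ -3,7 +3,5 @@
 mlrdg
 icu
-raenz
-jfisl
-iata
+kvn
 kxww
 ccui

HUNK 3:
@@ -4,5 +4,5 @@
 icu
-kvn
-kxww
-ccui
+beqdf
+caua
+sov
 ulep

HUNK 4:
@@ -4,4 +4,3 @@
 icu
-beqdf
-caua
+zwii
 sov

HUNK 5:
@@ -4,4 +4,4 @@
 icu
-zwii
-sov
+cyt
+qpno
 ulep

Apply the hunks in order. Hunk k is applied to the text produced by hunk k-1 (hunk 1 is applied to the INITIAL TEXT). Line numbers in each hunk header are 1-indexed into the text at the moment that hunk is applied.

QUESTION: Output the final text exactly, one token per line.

Answer: opl
ecjl
mlrdg
icu
cyt
qpno
ulep

Derivation:
Hunk 1: at line 7 remove [wgg] add [kxww] -> 10 lines: opl ecjl mlrdg icu raenz jfisl iata kxww ccui ulep
Hunk 2: at line 3 remove [raenz,jfisl,iata] add [kvn] -> 8 lines: opl ecjl mlrdg icu kvn kxww ccui ulep
Hunk 3: at line 4 remove [kvn,kxww,ccui] add [beqdf,caua,sov] -> 8 lines: opl ecjl mlrdg icu beqdf caua sov ulep
Hunk 4: at line 4 remove [beqdf,caua] add [zwii] -> 7 lines: opl ecjl mlrdg icu zwii sov ulep
Hunk 5: at line 4 remove [zwii,sov] add [cyt,qpno] -> 7 lines: opl ecjl mlrdg icu cyt qpno ulep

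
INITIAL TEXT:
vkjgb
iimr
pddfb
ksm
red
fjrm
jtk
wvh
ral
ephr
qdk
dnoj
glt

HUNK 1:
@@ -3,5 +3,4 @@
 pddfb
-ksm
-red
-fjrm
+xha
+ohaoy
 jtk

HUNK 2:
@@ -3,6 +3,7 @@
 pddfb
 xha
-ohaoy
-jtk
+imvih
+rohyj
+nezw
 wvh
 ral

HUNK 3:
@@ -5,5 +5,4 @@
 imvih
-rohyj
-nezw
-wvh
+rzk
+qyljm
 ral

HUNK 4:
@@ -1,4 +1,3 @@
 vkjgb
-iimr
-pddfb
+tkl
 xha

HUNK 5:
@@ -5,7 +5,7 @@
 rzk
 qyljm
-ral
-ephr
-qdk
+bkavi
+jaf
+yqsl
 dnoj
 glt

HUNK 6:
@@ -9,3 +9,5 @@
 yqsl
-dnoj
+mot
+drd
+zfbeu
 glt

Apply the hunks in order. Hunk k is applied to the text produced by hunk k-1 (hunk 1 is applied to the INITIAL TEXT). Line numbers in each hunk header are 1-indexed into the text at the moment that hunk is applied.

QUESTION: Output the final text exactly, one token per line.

Answer: vkjgb
tkl
xha
imvih
rzk
qyljm
bkavi
jaf
yqsl
mot
drd
zfbeu
glt

Derivation:
Hunk 1: at line 3 remove [ksm,red,fjrm] add [xha,ohaoy] -> 12 lines: vkjgb iimr pddfb xha ohaoy jtk wvh ral ephr qdk dnoj glt
Hunk 2: at line 3 remove [ohaoy,jtk] add [imvih,rohyj,nezw] -> 13 lines: vkjgb iimr pddfb xha imvih rohyj nezw wvh ral ephr qdk dnoj glt
Hunk 3: at line 5 remove [rohyj,nezw,wvh] add [rzk,qyljm] -> 12 lines: vkjgb iimr pddfb xha imvih rzk qyljm ral ephr qdk dnoj glt
Hunk 4: at line 1 remove [iimr,pddfb] add [tkl] -> 11 lines: vkjgb tkl xha imvih rzk qyljm ral ephr qdk dnoj glt
Hunk 5: at line 5 remove [ral,ephr,qdk] add [bkavi,jaf,yqsl] -> 11 lines: vkjgb tkl xha imvih rzk qyljm bkavi jaf yqsl dnoj glt
Hunk 6: at line 9 remove [dnoj] add [mot,drd,zfbeu] -> 13 lines: vkjgb tkl xha imvih rzk qyljm bkavi jaf yqsl mot drd zfbeu glt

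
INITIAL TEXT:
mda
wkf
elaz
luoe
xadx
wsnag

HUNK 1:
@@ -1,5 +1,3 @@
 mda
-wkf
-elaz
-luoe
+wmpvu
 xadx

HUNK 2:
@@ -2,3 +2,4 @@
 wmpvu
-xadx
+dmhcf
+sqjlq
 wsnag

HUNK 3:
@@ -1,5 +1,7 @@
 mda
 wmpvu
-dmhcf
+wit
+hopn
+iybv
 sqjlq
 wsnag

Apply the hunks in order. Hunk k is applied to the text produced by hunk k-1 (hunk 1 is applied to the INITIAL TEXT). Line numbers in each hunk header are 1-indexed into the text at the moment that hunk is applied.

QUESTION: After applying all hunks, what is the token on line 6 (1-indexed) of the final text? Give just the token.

Answer: sqjlq

Derivation:
Hunk 1: at line 1 remove [wkf,elaz,luoe] add [wmpvu] -> 4 lines: mda wmpvu xadx wsnag
Hunk 2: at line 2 remove [xadx] add [dmhcf,sqjlq] -> 5 lines: mda wmpvu dmhcf sqjlq wsnag
Hunk 3: at line 1 remove [dmhcf] add [wit,hopn,iybv] -> 7 lines: mda wmpvu wit hopn iybv sqjlq wsnag
Final line 6: sqjlq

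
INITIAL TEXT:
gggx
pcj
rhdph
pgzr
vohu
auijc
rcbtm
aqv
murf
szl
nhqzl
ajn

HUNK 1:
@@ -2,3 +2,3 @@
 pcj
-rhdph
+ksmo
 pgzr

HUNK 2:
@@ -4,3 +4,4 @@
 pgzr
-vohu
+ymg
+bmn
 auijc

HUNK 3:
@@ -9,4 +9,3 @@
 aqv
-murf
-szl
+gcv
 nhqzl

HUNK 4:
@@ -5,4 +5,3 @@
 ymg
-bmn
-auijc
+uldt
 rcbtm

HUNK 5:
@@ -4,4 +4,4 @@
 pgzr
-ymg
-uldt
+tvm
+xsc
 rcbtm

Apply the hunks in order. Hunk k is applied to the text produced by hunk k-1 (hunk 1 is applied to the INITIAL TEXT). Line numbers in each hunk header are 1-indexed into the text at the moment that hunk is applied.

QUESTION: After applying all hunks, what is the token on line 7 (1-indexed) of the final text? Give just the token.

Answer: rcbtm

Derivation:
Hunk 1: at line 2 remove [rhdph] add [ksmo] -> 12 lines: gggx pcj ksmo pgzr vohu auijc rcbtm aqv murf szl nhqzl ajn
Hunk 2: at line 4 remove [vohu] add [ymg,bmn] -> 13 lines: gggx pcj ksmo pgzr ymg bmn auijc rcbtm aqv murf szl nhqzl ajn
Hunk 3: at line 9 remove [murf,szl] add [gcv] -> 12 lines: gggx pcj ksmo pgzr ymg bmn auijc rcbtm aqv gcv nhqzl ajn
Hunk 4: at line 5 remove [bmn,auijc] add [uldt] -> 11 lines: gggx pcj ksmo pgzr ymg uldt rcbtm aqv gcv nhqzl ajn
Hunk 5: at line 4 remove [ymg,uldt] add [tvm,xsc] -> 11 lines: gggx pcj ksmo pgzr tvm xsc rcbtm aqv gcv nhqzl ajn
Final line 7: rcbtm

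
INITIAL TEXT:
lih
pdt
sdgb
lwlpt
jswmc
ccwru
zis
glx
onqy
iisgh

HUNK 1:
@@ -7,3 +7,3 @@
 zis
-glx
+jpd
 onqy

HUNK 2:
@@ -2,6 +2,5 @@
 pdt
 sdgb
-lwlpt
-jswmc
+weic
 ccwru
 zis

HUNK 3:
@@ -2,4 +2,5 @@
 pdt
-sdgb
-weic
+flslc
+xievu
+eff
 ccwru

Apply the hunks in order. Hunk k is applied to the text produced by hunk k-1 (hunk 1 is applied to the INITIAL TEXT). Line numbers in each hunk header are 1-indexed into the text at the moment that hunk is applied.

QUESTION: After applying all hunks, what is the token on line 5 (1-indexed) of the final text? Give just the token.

Answer: eff

Derivation:
Hunk 1: at line 7 remove [glx] add [jpd] -> 10 lines: lih pdt sdgb lwlpt jswmc ccwru zis jpd onqy iisgh
Hunk 2: at line 2 remove [lwlpt,jswmc] add [weic] -> 9 lines: lih pdt sdgb weic ccwru zis jpd onqy iisgh
Hunk 3: at line 2 remove [sdgb,weic] add [flslc,xievu,eff] -> 10 lines: lih pdt flslc xievu eff ccwru zis jpd onqy iisgh
Final line 5: eff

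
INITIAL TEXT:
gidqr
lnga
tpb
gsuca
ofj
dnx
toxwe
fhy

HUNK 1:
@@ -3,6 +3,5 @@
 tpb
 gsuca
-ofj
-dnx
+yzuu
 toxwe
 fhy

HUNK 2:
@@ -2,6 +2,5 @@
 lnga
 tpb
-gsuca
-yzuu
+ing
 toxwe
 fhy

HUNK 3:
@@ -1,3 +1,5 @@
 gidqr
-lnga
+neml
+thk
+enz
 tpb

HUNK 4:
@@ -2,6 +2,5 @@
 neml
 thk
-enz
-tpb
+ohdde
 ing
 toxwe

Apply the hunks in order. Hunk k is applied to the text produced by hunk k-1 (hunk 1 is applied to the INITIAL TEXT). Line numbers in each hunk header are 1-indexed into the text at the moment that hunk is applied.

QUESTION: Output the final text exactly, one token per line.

Hunk 1: at line 3 remove [ofj,dnx] add [yzuu] -> 7 lines: gidqr lnga tpb gsuca yzuu toxwe fhy
Hunk 2: at line 2 remove [gsuca,yzuu] add [ing] -> 6 lines: gidqr lnga tpb ing toxwe fhy
Hunk 3: at line 1 remove [lnga] add [neml,thk,enz] -> 8 lines: gidqr neml thk enz tpb ing toxwe fhy
Hunk 4: at line 2 remove [enz,tpb] add [ohdde] -> 7 lines: gidqr neml thk ohdde ing toxwe fhy

Answer: gidqr
neml
thk
ohdde
ing
toxwe
fhy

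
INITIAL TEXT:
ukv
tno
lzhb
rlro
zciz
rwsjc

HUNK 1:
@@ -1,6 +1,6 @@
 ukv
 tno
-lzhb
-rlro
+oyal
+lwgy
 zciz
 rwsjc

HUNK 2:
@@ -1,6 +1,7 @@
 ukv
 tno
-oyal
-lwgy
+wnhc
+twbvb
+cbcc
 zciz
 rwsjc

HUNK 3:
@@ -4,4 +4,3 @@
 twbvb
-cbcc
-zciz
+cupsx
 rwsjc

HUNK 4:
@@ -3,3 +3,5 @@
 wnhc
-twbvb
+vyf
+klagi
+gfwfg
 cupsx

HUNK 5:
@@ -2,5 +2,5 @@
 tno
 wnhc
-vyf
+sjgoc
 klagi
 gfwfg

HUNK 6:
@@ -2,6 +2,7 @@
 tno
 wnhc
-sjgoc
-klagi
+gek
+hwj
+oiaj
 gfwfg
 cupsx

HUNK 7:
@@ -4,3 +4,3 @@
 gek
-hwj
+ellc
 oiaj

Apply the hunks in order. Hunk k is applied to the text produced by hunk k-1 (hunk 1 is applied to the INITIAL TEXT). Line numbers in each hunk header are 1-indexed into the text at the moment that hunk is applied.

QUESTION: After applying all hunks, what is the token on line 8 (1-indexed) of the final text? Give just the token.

Hunk 1: at line 1 remove [lzhb,rlro] add [oyal,lwgy] -> 6 lines: ukv tno oyal lwgy zciz rwsjc
Hunk 2: at line 1 remove [oyal,lwgy] add [wnhc,twbvb,cbcc] -> 7 lines: ukv tno wnhc twbvb cbcc zciz rwsjc
Hunk 3: at line 4 remove [cbcc,zciz] add [cupsx] -> 6 lines: ukv tno wnhc twbvb cupsx rwsjc
Hunk 4: at line 3 remove [twbvb] add [vyf,klagi,gfwfg] -> 8 lines: ukv tno wnhc vyf klagi gfwfg cupsx rwsjc
Hunk 5: at line 2 remove [vyf] add [sjgoc] -> 8 lines: ukv tno wnhc sjgoc klagi gfwfg cupsx rwsjc
Hunk 6: at line 2 remove [sjgoc,klagi] add [gek,hwj,oiaj] -> 9 lines: ukv tno wnhc gek hwj oiaj gfwfg cupsx rwsjc
Hunk 7: at line 4 remove [hwj] add [ellc] -> 9 lines: ukv tno wnhc gek ellc oiaj gfwfg cupsx rwsjc
Final line 8: cupsx

Answer: cupsx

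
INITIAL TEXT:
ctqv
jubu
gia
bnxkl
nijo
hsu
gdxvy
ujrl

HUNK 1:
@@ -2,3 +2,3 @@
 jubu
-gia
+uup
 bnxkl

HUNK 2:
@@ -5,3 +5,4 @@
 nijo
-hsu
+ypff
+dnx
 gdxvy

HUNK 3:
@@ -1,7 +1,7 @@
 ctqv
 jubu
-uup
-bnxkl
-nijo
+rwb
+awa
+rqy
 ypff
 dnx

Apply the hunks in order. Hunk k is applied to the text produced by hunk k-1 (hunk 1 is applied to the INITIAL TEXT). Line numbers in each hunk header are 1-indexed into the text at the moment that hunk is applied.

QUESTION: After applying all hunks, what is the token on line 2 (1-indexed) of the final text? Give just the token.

Hunk 1: at line 2 remove [gia] add [uup] -> 8 lines: ctqv jubu uup bnxkl nijo hsu gdxvy ujrl
Hunk 2: at line 5 remove [hsu] add [ypff,dnx] -> 9 lines: ctqv jubu uup bnxkl nijo ypff dnx gdxvy ujrl
Hunk 3: at line 1 remove [uup,bnxkl,nijo] add [rwb,awa,rqy] -> 9 lines: ctqv jubu rwb awa rqy ypff dnx gdxvy ujrl
Final line 2: jubu

Answer: jubu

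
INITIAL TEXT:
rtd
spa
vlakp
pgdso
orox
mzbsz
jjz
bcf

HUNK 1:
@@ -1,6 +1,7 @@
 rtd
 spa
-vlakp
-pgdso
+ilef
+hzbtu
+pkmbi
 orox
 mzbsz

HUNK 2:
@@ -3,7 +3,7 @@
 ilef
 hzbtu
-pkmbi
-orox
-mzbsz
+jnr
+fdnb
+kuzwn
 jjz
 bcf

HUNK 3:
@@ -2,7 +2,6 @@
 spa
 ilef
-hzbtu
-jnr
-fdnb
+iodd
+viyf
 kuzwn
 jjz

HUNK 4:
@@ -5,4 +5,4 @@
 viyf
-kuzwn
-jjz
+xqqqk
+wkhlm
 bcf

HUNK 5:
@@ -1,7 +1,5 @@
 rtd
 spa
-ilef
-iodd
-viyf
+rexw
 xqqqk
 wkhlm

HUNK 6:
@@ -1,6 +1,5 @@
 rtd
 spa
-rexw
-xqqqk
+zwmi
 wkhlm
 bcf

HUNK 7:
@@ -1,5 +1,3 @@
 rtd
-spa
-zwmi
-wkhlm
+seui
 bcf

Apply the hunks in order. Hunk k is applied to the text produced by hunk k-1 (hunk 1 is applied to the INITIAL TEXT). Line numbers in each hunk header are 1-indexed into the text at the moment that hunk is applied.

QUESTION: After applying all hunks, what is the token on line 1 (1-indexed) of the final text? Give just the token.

Hunk 1: at line 1 remove [vlakp,pgdso] add [ilef,hzbtu,pkmbi] -> 9 lines: rtd spa ilef hzbtu pkmbi orox mzbsz jjz bcf
Hunk 2: at line 3 remove [pkmbi,orox,mzbsz] add [jnr,fdnb,kuzwn] -> 9 lines: rtd spa ilef hzbtu jnr fdnb kuzwn jjz bcf
Hunk 3: at line 2 remove [hzbtu,jnr,fdnb] add [iodd,viyf] -> 8 lines: rtd spa ilef iodd viyf kuzwn jjz bcf
Hunk 4: at line 5 remove [kuzwn,jjz] add [xqqqk,wkhlm] -> 8 lines: rtd spa ilef iodd viyf xqqqk wkhlm bcf
Hunk 5: at line 1 remove [ilef,iodd,viyf] add [rexw] -> 6 lines: rtd spa rexw xqqqk wkhlm bcf
Hunk 6: at line 1 remove [rexw,xqqqk] add [zwmi] -> 5 lines: rtd spa zwmi wkhlm bcf
Hunk 7: at line 1 remove [spa,zwmi,wkhlm] add [seui] -> 3 lines: rtd seui bcf
Final line 1: rtd

Answer: rtd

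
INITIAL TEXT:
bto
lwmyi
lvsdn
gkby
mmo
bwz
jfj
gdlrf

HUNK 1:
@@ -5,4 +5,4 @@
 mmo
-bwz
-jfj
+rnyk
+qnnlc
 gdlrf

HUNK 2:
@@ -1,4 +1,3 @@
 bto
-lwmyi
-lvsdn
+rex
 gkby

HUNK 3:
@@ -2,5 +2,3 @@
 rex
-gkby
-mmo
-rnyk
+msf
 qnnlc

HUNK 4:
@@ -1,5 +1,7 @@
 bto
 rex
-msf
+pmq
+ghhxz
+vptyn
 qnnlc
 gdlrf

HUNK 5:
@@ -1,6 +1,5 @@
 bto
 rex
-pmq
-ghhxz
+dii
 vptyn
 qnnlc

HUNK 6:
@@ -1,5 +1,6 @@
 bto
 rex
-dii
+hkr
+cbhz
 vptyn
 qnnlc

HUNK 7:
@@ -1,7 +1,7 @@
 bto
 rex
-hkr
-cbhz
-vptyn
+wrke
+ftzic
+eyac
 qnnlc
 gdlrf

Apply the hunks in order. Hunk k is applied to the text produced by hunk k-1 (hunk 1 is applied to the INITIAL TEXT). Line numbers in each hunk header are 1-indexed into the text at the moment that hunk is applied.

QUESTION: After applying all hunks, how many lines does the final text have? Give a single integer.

Hunk 1: at line 5 remove [bwz,jfj] add [rnyk,qnnlc] -> 8 lines: bto lwmyi lvsdn gkby mmo rnyk qnnlc gdlrf
Hunk 2: at line 1 remove [lwmyi,lvsdn] add [rex] -> 7 lines: bto rex gkby mmo rnyk qnnlc gdlrf
Hunk 3: at line 2 remove [gkby,mmo,rnyk] add [msf] -> 5 lines: bto rex msf qnnlc gdlrf
Hunk 4: at line 1 remove [msf] add [pmq,ghhxz,vptyn] -> 7 lines: bto rex pmq ghhxz vptyn qnnlc gdlrf
Hunk 5: at line 1 remove [pmq,ghhxz] add [dii] -> 6 lines: bto rex dii vptyn qnnlc gdlrf
Hunk 6: at line 1 remove [dii] add [hkr,cbhz] -> 7 lines: bto rex hkr cbhz vptyn qnnlc gdlrf
Hunk 7: at line 1 remove [hkr,cbhz,vptyn] add [wrke,ftzic,eyac] -> 7 lines: bto rex wrke ftzic eyac qnnlc gdlrf
Final line count: 7

Answer: 7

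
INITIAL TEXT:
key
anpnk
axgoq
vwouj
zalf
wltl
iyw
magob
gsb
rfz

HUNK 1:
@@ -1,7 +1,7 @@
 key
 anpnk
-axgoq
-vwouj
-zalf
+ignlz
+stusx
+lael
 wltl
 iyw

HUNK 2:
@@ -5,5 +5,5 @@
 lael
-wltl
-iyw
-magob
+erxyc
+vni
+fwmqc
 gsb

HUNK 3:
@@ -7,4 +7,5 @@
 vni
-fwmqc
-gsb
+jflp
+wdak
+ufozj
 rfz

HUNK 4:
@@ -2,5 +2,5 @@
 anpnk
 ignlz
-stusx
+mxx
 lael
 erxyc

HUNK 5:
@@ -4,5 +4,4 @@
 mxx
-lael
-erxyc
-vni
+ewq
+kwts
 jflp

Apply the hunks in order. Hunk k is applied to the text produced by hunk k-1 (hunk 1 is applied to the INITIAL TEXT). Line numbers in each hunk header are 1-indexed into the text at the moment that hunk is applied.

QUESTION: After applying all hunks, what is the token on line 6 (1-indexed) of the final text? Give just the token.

Hunk 1: at line 1 remove [axgoq,vwouj,zalf] add [ignlz,stusx,lael] -> 10 lines: key anpnk ignlz stusx lael wltl iyw magob gsb rfz
Hunk 2: at line 5 remove [wltl,iyw,magob] add [erxyc,vni,fwmqc] -> 10 lines: key anpnk ignlz stusx lael erxyc vni fwmqc gsb rfz
Hunk 3: at line 7 remove [fwmqc,gsb] add [jflp,wdak,ufozj] -> 11 lines: key anpnk ignlz stusx lael erxyc vni jflp wdak ufozj rfz
Hunk 4: at line 2 remove [stusx] add [mxx] -> 11 lines: key anpnk ignlz mxx lael erxyc vni jflp wdak ufozj rfz
Hunk 5: at line 4 remove [lael,erxyc,vni] add [ewq,kwts] -> 10 lines: key anpnk ignlz mxx ewq kwts jflp wdak ufozj rfz
Final line 6: kwts

Answer: kwts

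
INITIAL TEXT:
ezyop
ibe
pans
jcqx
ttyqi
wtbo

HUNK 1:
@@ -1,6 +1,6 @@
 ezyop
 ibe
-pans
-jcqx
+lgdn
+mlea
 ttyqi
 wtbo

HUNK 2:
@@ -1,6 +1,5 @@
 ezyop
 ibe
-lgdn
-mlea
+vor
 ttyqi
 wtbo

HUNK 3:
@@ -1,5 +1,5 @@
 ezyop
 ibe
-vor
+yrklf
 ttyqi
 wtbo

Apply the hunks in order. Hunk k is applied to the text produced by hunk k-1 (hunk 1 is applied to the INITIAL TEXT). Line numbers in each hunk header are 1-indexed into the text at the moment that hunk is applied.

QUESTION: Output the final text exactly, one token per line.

Answer: ezyop
ibe
yrklf
ttyqi
wtbo

Derivation:
Hunk 1: at line 1 remove [pans,jcqx] add [lgdn,mlea] -> 6 lines: ezyop ibe lgdn mlea ttyqi wtbo
Hunk 2: at line 1 remove [lgdn,mlea] add [vor] -> 5 lines: ezyop ibe vor ttyqi wtbo
Hunk 3: at line 1 remove [vor] add [yrklf] -> 5 lines: ezyop ibe yrklf ttyqi wtbo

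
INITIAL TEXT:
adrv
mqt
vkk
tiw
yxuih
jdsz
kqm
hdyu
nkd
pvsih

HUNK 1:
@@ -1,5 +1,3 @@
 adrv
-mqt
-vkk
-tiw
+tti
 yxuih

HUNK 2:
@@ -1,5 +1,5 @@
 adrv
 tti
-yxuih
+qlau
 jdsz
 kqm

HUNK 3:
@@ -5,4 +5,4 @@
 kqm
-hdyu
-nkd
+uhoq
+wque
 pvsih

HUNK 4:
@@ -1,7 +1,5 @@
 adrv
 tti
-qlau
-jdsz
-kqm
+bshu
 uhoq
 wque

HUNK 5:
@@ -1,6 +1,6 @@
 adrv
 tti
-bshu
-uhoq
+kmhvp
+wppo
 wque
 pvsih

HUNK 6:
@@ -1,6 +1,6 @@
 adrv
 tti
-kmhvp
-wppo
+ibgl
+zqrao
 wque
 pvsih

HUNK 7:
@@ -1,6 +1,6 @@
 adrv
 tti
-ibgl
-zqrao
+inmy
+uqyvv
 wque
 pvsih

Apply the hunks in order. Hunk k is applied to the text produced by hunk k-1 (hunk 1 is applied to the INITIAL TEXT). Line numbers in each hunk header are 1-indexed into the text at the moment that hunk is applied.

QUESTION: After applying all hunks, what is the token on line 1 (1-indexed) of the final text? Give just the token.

Answer: adrv

Derivation:
Hunk 1: at line 1 remove [mqt,vkk,tiw] add [tti] -> 8 lines: adrv tti yxuih jdsz kqm hdyu nkd pvsih
Hunk 2: at line 1 remove [yxuih] add [qlau] -> 8 lines: adrv tti qlau jdsz kqm hdyu nkd pvsih
Hunk 3: at line 5 remove [hdyu,nkd] add [uhoq,wque] -> 8 lines: adrv tti qlau jdsz kqm uhoq wque pvsih
Hunk 4: at line 1 remove [qlau,jdsz,kqm] add [bshu] -> 6 lines: adrv tti bshu uhoq wque pvsih
Hunk 5: at line 1 remove [bshu,uhoq] add [kmhvp,wppo] -> 6 lines: adrv tti kmhvp wppo wque pvsih
Hunk 6: at line 1 remove [kmhvp,wppo] add [ibgl,zqrao] -> 6 lines: adrv tti ibgl zqrao wque pvsih
Hunk 7: at line 1 remove [ibgl,zqrao] add [inmy,uqyvv] -> 6 lines: adrv tti inmy uqyvv wque pvsih
Final line 1: adrv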